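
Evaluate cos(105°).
cos(105°) = -(√6-√2)/4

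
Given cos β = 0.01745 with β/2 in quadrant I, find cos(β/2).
cos(β/2) = ±√((1 + cos β)/2); positive since β/2 ∈ QI, so cos(β/2) = 0.7132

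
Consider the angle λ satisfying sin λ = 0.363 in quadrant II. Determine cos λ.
cos λ = ±√(1 - sin²λ) = -0.9318 (negative in QII)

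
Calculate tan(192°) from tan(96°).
tan(192°) = 2 tan 96° / (1 - tan²96°) = 0.2126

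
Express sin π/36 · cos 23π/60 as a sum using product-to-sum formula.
sin π/36 cos 23π/60 = (1/2)[sin(π/36+23π/60) + sin(π/36-23π/60)]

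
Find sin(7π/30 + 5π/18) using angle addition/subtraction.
sin(7π/30 + 5π/18) = sin 7π/30 cos 5π/18 + cos 7π/30 sin 5π/18 = 0.9994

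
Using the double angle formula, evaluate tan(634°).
tan(634°) = 2 tan 317° / (1 - tan²317°) = -14.3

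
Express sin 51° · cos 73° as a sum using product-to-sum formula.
sin 51° cos 73° = (1/2)[sin(51°+73°) + sin(51°-73°)]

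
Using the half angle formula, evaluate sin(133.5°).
sin(133.5°) = √((1 - cos 267°)/2) = 0.7254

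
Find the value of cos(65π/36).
cos(65π/36) = 0.8192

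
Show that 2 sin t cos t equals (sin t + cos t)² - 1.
RHS = sin²t + 2 sin t cos t + cos²t - 1 = (sin²t + cos²t) + 2 sin t cos t - 1 = 1 + 2 sin t cos t - 1 = 2 sin t cos t = LHS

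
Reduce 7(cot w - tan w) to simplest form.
7(cot w - tan w) = 7(2 cot(2w)) (using Double angle)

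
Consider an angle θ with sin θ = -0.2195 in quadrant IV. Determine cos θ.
cos θ = √(1 - sin²θ) = 0.9756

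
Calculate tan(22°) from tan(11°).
tan(22°) = 2 tan 11° / (1 - tan²11°) = 0.404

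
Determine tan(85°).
tan(85°) = 11.43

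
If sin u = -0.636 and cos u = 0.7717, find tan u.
tan u = sin u / cos u = -0.8242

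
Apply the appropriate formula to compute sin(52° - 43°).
sin(52° - 43°) = sin 52° cos 43° - cos 52° sin 43° = 0.1564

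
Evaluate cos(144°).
cos(144°) = -0.809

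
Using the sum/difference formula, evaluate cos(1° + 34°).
cos(1° + 34°) = cos 1° cos 34° - sin 1° sin 34° = 0.8192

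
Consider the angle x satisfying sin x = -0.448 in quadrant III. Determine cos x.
cos x = ±√(1 - sin²x) = -0.894 (negative in QIII)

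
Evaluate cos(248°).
cos(248°) = -0.3746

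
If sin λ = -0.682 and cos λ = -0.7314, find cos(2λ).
cos(2λ) = cos²λ - sin²λ = 0.06982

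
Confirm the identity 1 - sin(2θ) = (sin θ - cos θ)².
RHS = sin²θ - 2 sin θ cos θ + cos²θ = (sin²θ + cos²θ) - 2 sin θ cos θ = 1 - sin(2θ) = LHS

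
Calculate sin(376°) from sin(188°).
sin(376°) = 2 sin 188° cos 188° = 0.2756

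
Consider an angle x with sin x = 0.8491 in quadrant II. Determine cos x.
cos x = ±√(1 - sin²x) = -0.5282 (negative in QII)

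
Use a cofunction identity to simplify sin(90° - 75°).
sin(90° - 75°) = cos(75°)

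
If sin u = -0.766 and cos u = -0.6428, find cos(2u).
cos(2u) = cos²u - sin²u = -0.1736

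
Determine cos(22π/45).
cos(22π/45) = 0.0349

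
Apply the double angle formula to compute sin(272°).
sin(272°) = 2 sin 136° cos 136° = -0.9994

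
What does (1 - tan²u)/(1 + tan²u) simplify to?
(1 - tan²u)/(1 + tan²u) = cos(2u) (using Double angle)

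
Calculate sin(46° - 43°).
sin(46° - 43°) = sin 46° cos 43° - cos 46° sin 43° = 0.05234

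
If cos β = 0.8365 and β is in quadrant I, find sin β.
sin β = 0.548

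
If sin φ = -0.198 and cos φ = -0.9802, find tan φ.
tan φ = sin φ / cos φ = 0.202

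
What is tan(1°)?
tan(1°) = 0.01746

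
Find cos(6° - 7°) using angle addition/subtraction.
cos(6° - 7°) = cos 6° cos 7° + sin 6° sin 7° = 0.9998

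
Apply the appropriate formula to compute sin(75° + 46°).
sin(75° + 46°) = sin 75° cos 46° + cos 75° sin 46° = 0.8572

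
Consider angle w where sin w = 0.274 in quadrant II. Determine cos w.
cos w = ±√(1 - sin²w) = -0.9617 (negative in QII)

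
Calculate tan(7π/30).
tan(7π/30) = 0.9004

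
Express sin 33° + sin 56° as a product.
sin 33° + sin 56° = 2 sin(44.5°) cos(-11.5°)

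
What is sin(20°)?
sin(20°) = 0.342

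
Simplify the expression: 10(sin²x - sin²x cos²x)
10(sin²x - sin²x cos²x) = 10(sin⁴x) (using Factoring)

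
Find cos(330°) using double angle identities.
cos(330°) = cos²165° - sin²165° = √3/2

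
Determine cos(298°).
cos(298°) = 0.4695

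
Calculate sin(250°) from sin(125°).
sin(250°) = 2 sin 125° cos 125° = -0.9397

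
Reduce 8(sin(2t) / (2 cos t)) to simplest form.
8(sin(2t) / (2 cos t)) = 8(sin t) (using Double angle)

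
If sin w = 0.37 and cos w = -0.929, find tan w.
tan w = sin w / cos w = -0.3983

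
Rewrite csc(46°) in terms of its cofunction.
csc(46°) = sec(90° - 46°) = sec(44°)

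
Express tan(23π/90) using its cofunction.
tan(23π/90) = cot(π/2 - 23π/90) = cot(11π/45)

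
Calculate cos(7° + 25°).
cos(7° + 25°) = cos 7° cos 25° - sin 7° sin 25° = 0.848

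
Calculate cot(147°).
cot(147°) = -1.54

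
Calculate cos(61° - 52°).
cos(61° - 52°) = cos 61° cos 52° + sin 61° sin 52° = 0.9877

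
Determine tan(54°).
tan(54°) = 1.376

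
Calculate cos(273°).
cos(273°) = 0.05234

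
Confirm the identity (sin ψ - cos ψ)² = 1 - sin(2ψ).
LHS = sin²ψ - 2 sin ψ cos ψ + cos²ψ = (sin²ψ + cos²ψ) - 2 sin ψ cos ψ = 1 - sin(2ψ) = RHS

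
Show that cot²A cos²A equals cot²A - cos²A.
RHS = cos²A/sin²A - cos²A = cos²A(1/sin²A - 1) = cos²A · (1 - sin²A)/sin²A = cos²A · cos²A/sin²A = cos²A · cot²A = LHS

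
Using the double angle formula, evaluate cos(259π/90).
cos(259π/90) = 1 - 2sin²259π/180 = -0.9272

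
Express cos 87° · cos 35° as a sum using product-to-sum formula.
cos 87° cos 35° = (1/2)[cos(87°-35°) + cos(87°+35°)]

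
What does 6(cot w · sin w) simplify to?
6(cot w · sin w) = 6(cos w) (using Quotient identity)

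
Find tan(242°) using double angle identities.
tan(242°) = 2 tan 121° / (1 - tan²121°) = 1.881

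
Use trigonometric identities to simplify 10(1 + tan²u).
10(1 + tan²u) = 10(sec²u) (using Pythagorean identity)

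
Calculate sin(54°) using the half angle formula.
sin(54°) = √((1 - cos 108°)/2) = 0.809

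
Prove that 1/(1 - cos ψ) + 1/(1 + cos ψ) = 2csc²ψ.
LHS = [(1 + cos ψ) + (1 - cos ψ)] / [(1 - cos ψ)(1 + cos ψ)] = 2/(1 - cos²ψ) = 2/sin²ψ = 2csc²ψ = RHS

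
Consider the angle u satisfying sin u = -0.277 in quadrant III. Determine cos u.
cos u = ±√(1 - sin²u) = -0.9609 (negative in QIII)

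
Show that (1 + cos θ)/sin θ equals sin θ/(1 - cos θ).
RHS = sin θ(1 + cos θ) / ((1 - cos θ)(1 + cos θ)) = sin θ(1 + cos θ) / (1 - cos²θ) = sin θ(1 + cos θ) / sin²θ = (1 + cos θ)/sin θ = LHS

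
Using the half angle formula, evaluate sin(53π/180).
sin(53π/180) = √((1 - cos 53π/90)/2) = 0.7986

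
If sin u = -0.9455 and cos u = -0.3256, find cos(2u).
cos(2u) = cos²u - sin²u = -0.788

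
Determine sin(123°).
sin(123°) = 0.8387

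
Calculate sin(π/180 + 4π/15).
sin(π/180 + 4π/15) = sin π/180 cos 4π/15 + cos π/180 sin 4π/15 = 0.7547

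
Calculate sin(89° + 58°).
sin(89° + 58°) = sin 89° cos 58° + cos 89° sin 58° = 0.5446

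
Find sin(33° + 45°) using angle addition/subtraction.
sin(33° + 45°) = sin 33° cos 45° + cos 33° sin 45° = 0.9781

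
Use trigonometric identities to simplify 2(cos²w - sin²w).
2(cos²w - sin²w) = 2(cos(2w)) (using Double angle)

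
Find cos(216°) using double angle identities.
cos(216°) = cos²108° - sin²108° = -0.809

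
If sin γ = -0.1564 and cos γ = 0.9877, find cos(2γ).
cos(2γ) = cos²γ - sin²γ = 0.9511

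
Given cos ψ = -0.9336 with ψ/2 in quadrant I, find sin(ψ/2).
sin(ψ/2) = ±√((1 - cos ψ)/2); positive since ψ/2 ∈ QI, so sin(ψ/2) = 0.9833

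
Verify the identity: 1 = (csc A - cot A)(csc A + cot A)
RHS = csc²A - cot²A = (1 + cot²A) - cot²A = 1 = LHS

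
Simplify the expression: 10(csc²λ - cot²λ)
10(csc²λ - cot²λ) = 10 (using Pythagorean identity)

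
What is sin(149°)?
sin(149°) = 0.515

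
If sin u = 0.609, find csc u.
csc u = 1/sin u = 1.642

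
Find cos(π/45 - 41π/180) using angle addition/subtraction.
cos(π/45 - 41π/180) = cos π/45 cos 41π/180 + sin π/45 sin 41π/180 = 0.7986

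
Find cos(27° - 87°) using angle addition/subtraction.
cos(27° - 87°) = cos 27° cos 87° + sin 27° sin 87° = 1/2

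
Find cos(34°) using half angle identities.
cos(34°) = √((1 + cos 68°)/2) = 0.829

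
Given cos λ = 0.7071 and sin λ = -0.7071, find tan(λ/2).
tan(λ/2) = sin λ / (1 + cos λ) = -0.4142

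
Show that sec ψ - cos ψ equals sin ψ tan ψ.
LHS = 1/cos ψ - cos ψ = (1 - cos²ψ)/cos ψ = sin²ψ/cos ψ = sin ψ · (sin ψ/cos ψ) = sin ψ tan ψ = RHS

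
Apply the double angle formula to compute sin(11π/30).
sin(11π/30) = 2 sin 11π/60 cos 11π/60 = 0.9135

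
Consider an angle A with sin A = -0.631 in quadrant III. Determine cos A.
cos A = ±√(1 - sin²A) = -0.7758 (negative in QIII)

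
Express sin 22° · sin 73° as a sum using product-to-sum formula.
sin 22° sin 73° = (1/2)[cos(22°-73°) - cos(22°+73°)]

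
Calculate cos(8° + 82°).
cos(8° + 82°) = cos 8° cos 82° - sin 8° sin 82° = 0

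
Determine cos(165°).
cos(165°) = -(√6+√2)/4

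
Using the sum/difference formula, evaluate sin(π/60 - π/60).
sin(π/60 - π/60) = sin π/60 cos π/60 - cos π/60 sin π/60 = 0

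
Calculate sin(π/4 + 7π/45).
sin(π/4 + 7π/45) = sin π/4 cos 7π/45 + cos π/4 sin 7π/45 = 0.9563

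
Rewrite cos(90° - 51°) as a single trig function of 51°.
cos(90° - 51°) = sin(51°)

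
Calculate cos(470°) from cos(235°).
cos(470°) = cos²235° - sin²235° = -0.342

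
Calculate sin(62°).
sin(62°) = 0.8829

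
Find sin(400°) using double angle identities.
sin(400°) = 2 sin 200° cos 200° = 0.6428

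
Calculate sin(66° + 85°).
sin(66° + 85°) = sin 66° cos 85° + cos 66° sin 85° = 0.4848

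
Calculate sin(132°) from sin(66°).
sin(132°) = 2 sin 66° cos 66° = 0.7431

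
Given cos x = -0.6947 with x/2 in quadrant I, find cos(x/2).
cos(x/2) = ±√((1 + cos x)/2); positive since x/2 ∈ QI, so cos(x/2) = 0.3907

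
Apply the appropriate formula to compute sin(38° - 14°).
sin(38° - 14°) = sin 38° cos 14° - cos 38° sin 14° = 0.4067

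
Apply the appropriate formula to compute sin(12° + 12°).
sin(12° + 12°) = sin 12° cos 12° + cos 12° sin 12° = 0.4067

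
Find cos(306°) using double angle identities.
cos(306°) = cos²153° - sin²153° = 0.5878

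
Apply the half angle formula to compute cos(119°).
cos(119°) = -√((1 + cos 238°)/2) = -0.4848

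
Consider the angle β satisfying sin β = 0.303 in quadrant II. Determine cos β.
cos β = ±√(1 - sin²β) = -0.953 (negative in QII)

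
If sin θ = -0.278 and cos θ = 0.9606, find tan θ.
tan θ = sin θ / cos θ = -0.2894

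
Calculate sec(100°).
sec(100°) = -5.759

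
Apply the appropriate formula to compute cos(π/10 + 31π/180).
cos(π/10 + 31π/180) = cos π/10 cos 31π/180 - sin π/10 sin 31π/180 = 0.6561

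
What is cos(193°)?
cos(193°) = -0.9744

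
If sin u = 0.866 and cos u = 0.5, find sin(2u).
sin(2u) = 2 sin u cos u = 0.866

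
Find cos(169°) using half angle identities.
cos(169°) = -√((1 + cos 338°)/2) = -0.9816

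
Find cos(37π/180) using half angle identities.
cos(37π/180) = √((1 + cos 37π/90)/2) = 0.7986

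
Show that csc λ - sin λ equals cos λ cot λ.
LHS = 1/sin λ - sin λ = (1 - sin²λ)/sin λ = cos²λ/sin λ = cos λ · (cos λ/sin λ) = cos λ cot λ = RHS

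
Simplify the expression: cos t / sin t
cos t / sin t = cot t (using Quotient identity)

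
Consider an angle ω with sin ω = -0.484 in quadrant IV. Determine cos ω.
cos ω = √(1 - sin²ω) = 0.8751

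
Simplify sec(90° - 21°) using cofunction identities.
sec(90° - 21°) = csc(21°)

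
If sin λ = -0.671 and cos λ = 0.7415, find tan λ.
tan λ = sin λ / cos λ = -0.9049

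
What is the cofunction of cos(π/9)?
cos(π/9) = sin(π/2 - π/9) = sin(7π/18)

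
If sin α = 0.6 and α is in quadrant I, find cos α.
cos α = 0.8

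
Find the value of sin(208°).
sin(208°) = -0.4695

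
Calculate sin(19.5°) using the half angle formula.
sin(19.5°) = √((1 - cos 39°)/2) = 0.3338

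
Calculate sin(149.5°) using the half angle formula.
sin(149.5°) = √((1 - cos 299°)/2) = 0.5075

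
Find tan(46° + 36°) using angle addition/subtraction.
tan(46° + 36°) = (tan 46° + tan 36°)/(1 - tan 46° tan 36°) = 7.115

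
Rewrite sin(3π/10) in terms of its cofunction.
sin(3π/10) = cos(π/2 - 3π/10) = cos(π/5)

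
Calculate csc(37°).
csc(37°) = 1.662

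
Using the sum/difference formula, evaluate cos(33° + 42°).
cos(33° + 42°) = cos 33° cos 42° - sin 33° sin 42° = (√6-√2)/4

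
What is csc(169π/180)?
csc(169π/180) = 5.241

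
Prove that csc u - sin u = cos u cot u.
LHS = 1/sin u - sin u = (1 - sin²u)/sin u = cos²u/sin u = cos u · (cos u/sin u) = cos u cot u = RHS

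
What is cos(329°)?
cos(329°) = 0.8572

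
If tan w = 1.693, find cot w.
cot w = 1/tan w = 0.5907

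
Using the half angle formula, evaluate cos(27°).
cos(27°) = √((1 + cos 54°)/2) = 0.891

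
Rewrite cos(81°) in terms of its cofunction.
cos(81°) = sin(90° - 81°) = sin(9°)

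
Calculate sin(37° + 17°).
sin(37° + 17°) = sin 37° cos 17° + cos 37° sin 17° = 0.809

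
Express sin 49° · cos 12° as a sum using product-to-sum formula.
sin 49° cos 12° = (1/2)[sin(49°+12°) + sin(49°-12°)]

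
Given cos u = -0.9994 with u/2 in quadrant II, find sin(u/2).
sin(u/2) = ±√((1 - cos u)/2); positive since u/2 ∈ QII, so sin(u/2) = 0.9998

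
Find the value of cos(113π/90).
cos(113π/90) = -0.6947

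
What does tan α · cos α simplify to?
tan α · cos α = sin α (using Quotient identity)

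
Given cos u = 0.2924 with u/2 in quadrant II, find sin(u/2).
sin(u/2) = ±√((1 - cos u)/2); positive since u/2 ∈ QII, so sin(u/2) = 0.5948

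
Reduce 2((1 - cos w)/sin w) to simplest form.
2((1 - cos w)/sin w) = 2(tan(w/2)) (using Half angle)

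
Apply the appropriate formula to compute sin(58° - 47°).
sin(58° - 47°) = sin 58° cos 47° - cos 58° sin 47° = 0.1908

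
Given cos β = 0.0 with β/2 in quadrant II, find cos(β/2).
cos(β/2) = ±√((1 + cos β)/2); negative since β/2 ∈ QII, so cos(β/2) = -√2/2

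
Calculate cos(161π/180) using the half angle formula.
cos(161π/180) = -√((1 + cos 161π/90)/2) = -0.9455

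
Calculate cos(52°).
cos(52°) = 0.6157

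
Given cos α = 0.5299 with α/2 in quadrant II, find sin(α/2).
sin(α/2) = ±√((1 - cos α)/2); positive since α/2 ∈ QII, so sin(α/2) = 0.4848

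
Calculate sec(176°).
sec(176°) = -1.002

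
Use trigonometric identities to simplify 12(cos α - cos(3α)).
12(cos α - cos(3α)) = 12(2 sin(2α) sin α) (using Sum-to-product)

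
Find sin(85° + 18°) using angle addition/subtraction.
sin(85° + 18°) = sin 85° cos 18° + cos 85° sin 18° = 0.9744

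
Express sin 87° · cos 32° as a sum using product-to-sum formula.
sin 87° cos 32° = (1/2)[sin(87°+32°) + sin(87°-32°)]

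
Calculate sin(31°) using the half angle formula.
sin(31°) = √((1 - cos 62°)/2) = 0.515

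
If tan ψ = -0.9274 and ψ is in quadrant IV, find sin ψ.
sin ψ = -0.68 (using tan²ψ + 1 = sec²ψ)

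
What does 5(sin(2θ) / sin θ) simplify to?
5(sin(2θ) / sin θ) = 5(2 cos θ) (using Double angle)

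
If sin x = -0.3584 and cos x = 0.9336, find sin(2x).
sin(2x) = 2 sin x cos x = -0.6692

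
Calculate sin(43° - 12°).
sin(43° - 12°) = sin 43° cos 12° - cos 43° sin 12° = 0.515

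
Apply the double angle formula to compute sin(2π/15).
sin(2π/15) = 2 sin π/15 cos π/15 = 0.4067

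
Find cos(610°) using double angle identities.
cos(610°) = cos²305° - sin²305° = -0.342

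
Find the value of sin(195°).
sin(195°) = -(√6-√2)/4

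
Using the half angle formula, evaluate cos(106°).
cos(106°) = -√((1 + cos 212°)/2) = -0.2756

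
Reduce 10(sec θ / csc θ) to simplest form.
10(sec θ / csc θ) = 10(tan θ) (using Reciprocal identities)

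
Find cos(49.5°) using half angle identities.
cos(49.5°) = √((1 + cos 99°)/2) = 0.6494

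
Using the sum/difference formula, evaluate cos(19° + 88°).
cos(19° + 88°) = cos 19° cos 88° - sin 19° sin 88° = -0.2924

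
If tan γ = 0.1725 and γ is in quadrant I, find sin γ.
sin γ = 0.17 (using tan²γ + 1 = sec²γ)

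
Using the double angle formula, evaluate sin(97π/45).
sin(97π/45) = 2 sin 97π/90 cos 97π/90 = 0.4695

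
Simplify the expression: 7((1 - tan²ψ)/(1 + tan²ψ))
7((1 - tan²ψ)/(1 + tan²ψ)) = 7(cos(2ψ)) (using Double angle)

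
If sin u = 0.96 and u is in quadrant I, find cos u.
cos u = 0.28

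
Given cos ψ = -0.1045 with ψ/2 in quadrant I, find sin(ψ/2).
sin(ψ/2) = ±√((1 - cos ψ)/2); positive since ψ/2 ∈ QI, so sin(ψ/2) = 0.7431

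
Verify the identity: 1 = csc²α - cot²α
RHS = 1/sin²α - cos²α/sin²α = (1 - cos²α)/sin²α = sin²α/sin²α = 1 = LHS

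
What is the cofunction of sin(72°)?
sin(72°) = cos(90° - 72°) = cos(18°)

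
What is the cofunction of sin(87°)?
sin(87°) = cos(90° - 87°) = cos(3°)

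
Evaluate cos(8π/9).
cos(8π/9) = -0.9397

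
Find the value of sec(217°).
sec(217°) = -1.252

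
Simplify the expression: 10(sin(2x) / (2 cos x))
10(sin(2x) / (2 cos x)) = 10(sin x) (using Double angle)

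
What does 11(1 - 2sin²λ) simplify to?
11(1 - 2sin²λ) = 11(cos(2λ)) (using Double angle)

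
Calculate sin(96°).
sin(96°) = 0.9945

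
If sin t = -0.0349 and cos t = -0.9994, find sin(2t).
sin(2t) = 2 sin t cos t = 0.06976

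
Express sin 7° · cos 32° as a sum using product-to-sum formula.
sin 7° cos 32° = (1/2)[sin(7°+32°) + sin(7°-32°)]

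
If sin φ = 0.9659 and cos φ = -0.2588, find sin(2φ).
sin(2φ) = 2 sin φ cos φ = -0.4999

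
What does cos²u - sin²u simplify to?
cos²u - sin²u = cos(2u) (using Double angle)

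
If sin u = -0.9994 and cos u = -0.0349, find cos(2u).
cos(2u) = cos²u - sin²u = -0.9976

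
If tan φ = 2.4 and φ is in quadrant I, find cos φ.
cos φ = 0.3846 (using tan²φ + 1 = sec²φ)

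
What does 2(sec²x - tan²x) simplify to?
2(sec²x - tan²x) = 2 (using Pythagorean identity)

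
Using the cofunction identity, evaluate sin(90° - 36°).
sin(90° - 36°) = cos(36°) = 0.809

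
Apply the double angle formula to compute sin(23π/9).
sin(23π/9) = 2 sin 23π/18 cos 23π/18 = 0.9848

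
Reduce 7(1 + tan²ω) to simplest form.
7(1 + tan²ω) = 7(sec²ω) (using Pythagorean identity)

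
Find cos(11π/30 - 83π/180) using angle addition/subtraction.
cos(11π/30 - 83π/180) = cos 11π/30 cos 83π/180 + sin 11π/30 sin 83π/180 = 0.9563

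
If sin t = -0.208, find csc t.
csc t = 1/sin t = -4.808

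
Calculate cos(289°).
cos(289°) = 0.3256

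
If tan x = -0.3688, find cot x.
cot x = 1/tan x = -2.711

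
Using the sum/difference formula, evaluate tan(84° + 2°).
tan(84° + 2°) = (tan 84° + tan 2°)/(1 - tan 84° tan 2°) = 14.3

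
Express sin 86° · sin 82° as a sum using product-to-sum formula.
sin 86° sin 82° = (1/2)[cos(86°-82°) - cos(86°+82°)]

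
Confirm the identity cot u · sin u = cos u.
LHS = (cos u/sin u) · sin u = cos u = RHS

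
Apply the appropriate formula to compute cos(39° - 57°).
cos(39° - 57°) = cos 39° cos 57° + sin 39° sin 57° = 0.9511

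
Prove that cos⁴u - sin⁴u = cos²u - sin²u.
LHS = (cos²u - sin²u)(cos²u + sin²u) = (cos²u - sin²u) · 1 = cos²u - sin²u = RHS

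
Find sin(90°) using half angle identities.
sin(90°) = √((1 - cos 180°)/2) = 1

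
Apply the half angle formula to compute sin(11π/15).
sin(11π/15) = √((1 - cos 22π/15)/2) = 0.7431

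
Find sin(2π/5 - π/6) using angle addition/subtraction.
sin(2π/5 - π/6) = sin 2π/5 cos π/6 - cos 2π/5 sin π/6 = 0.6691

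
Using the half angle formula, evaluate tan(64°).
tan(64°) = sin 128° / (1 + cos 128°) = 2.05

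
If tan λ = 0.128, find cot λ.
cot λ = 1/tan λ = 7.812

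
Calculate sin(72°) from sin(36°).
sin(72°) = 2 sin 36° cos 36° = 0.9511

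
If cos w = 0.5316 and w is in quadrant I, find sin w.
sin w = 0.847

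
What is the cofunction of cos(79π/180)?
cos(79π/180) = sin(π/2 - 79π/180) = sin(11π/180)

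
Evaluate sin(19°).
sin(19°) = 0.3256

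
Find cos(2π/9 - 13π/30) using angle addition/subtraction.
cos(2π/9 - 13π/30) = cos 2π/9 cos 13π/30 + sin 2π/9 sin 13π/30 = 0.788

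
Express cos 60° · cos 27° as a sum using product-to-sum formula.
cos 60° cos 27° = (1/2)[cos(60°-27°) + cos(60°+27°)]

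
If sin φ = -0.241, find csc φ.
csc φ = 1/sin φ = -4.149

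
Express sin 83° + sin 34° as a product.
sin 83° + sin 34° = 2 sin(58.5°) cos(24.5°)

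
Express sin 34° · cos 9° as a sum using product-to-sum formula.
sin 34° cos 9° = (1/2)[sin(34°+9°) + sin(34°-9°)]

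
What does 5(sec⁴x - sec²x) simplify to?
5(sec⁴x - sec²x) = 5(tan⁴x + tan²x) (using Pythagorean)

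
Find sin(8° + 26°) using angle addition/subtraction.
sin(8° + 26°) = sin 8° cos 26° + cos 8° sin 26° = 0.5592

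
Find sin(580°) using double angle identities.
sin(580°) = 2 sin 290° cos 290° = -0.6428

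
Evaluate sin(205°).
sin(205°) = -0.4226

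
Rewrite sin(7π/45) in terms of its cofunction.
sin(7π/45) = cos(π/2 - 7π/45) = cos(31π/90)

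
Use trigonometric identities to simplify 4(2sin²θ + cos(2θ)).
4(2sin²θ + cos(2θ)) = 4 (using Double angle)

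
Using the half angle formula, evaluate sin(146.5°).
sin(146.5°) = √((1 - cos 293°)/2) = 0.5519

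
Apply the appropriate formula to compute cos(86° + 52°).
cos(86° + 52°) = cos 86° cos 52° - sin 86° sin 52° = -0.7431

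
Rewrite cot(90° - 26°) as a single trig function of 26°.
cot(90° - 26°) = tan(26°)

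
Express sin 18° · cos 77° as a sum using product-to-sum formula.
sin 18° cos 77° = (1/2)[sin(18°+77°) + sin(18°-77°)]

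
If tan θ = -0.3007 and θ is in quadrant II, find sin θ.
sin θ = 0.288 (using tan²θ + 1 = sec²θ)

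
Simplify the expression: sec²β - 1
sec²β - 1 = tan²β (using Pythagorean identity)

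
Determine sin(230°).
sin(230°) = -0.766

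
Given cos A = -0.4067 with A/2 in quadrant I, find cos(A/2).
cos(A/2) = ±√((1 + cos A)/2); positive since A/2 ∈ QI, so cos(A/2) = 0.5447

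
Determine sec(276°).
sec(276°) = 9.567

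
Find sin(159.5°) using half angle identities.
sin(159.5°) = √((1 - cos 319°)/2) = 0.3502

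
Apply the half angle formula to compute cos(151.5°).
cos(151.5°) = -√((1 + cos 303°)/2) = -0.8788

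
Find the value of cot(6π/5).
cot(6π/5) = 1.376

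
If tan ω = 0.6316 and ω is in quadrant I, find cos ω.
cos ω = 0.8455 (using tan²ω + 1 = sec²ω)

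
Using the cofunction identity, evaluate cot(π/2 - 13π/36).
cot(π/2 - 13π/36) = tan(13π/36) = 2.145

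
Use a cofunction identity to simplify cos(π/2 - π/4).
cos(π/2 - π/4) = sin(π/4)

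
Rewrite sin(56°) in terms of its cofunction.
sin(56°) = cos(90° - 56°) = cos(34°)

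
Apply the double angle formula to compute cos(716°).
cos(716°) = 1 - 2sin²358° = 0.9976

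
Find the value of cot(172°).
cot(172°) = -7.115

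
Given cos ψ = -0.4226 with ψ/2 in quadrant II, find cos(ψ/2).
cos(ψ/2) = ±√((1 + cos ψ)/2); negative since ψ/2 ∈ QII, so cos(ψ/2) = -0.5373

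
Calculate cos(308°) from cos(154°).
cos(308°) = cos²154° - sin²154° = 0.6157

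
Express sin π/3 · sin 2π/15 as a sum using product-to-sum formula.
sin π/3 sin 2π/15 = (1/2)[cos(π/3-2π/15) - cos(π/3+2π/15)]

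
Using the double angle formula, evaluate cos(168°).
cos(168°) = cos²84° - sin²84° = -0.9781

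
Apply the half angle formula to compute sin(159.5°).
sin(159.5°) = √((1 - cos 319°)/2) = 0.3502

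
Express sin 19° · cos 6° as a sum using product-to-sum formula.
sin 19° cos 6° = (1/2)[sin(19°+6°) + sin(19°-6°)]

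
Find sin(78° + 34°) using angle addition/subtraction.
sin(78° + 34°) = sin 78° cos 34° + cos 78° sin 34° = 0.9272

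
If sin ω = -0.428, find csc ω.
csc ω = 1/sin ω = -2.336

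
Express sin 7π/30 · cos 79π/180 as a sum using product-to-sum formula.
sin 7π/30 cos 79π/180 = (1/2)[sin(7π/30+79π/180) + sin(7π/30-79π/180)]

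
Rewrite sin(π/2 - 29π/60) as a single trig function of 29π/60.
sin(π/2 - 29π/60) = cos(29π/60)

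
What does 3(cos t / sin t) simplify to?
3(cos t / sin t) = 3(cot t) (using Quotient identity)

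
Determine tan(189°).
tan(189°) = 0.1584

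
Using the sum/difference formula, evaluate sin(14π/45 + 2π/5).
sin(14π/45 + 2π/5) = sin 14π/45 cos 2π/5 + cos 14π/45 sin 2π/5 = 0.788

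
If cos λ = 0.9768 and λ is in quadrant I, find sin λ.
sin λ = 0.2142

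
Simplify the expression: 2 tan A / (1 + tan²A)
2 tan A / (1 + tan²A) = sin(2A) (using Double angle)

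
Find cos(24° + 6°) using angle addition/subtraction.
cos(24° + 6°) = cos 24° cos 6° - sin 24° sin 6° = √3/2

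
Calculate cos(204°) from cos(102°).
cos(204°) = cos²102° - sin²102° = -0.9135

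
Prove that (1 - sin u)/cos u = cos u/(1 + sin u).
LHS = (1 - sin u)(1 + sin u) / (cos u(1 + sin u)) = (1 - sin²u) / (cos u(1 + sin u)) = cos²u / (cos u(1 + sin u)) = cos u/(1 + sin u) = RHS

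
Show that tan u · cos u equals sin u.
LHS = (sin u/cos u) · cos u = sin u = RHS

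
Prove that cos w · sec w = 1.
LHS = cos w · (1/cos w) = 1 = RHS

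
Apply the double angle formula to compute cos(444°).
cos(444°) = cos²222° - sin²222° = 0.1045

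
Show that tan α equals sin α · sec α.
RHS = sin α · (1/cos α) = sin α/cos α = tan α = LHS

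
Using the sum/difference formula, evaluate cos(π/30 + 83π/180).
cos(π/30 + 83π/180) = cos π/30 cos 83π/180 - sin π/30 sin 83π/180 = 0.01745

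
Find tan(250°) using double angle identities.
tan(250°) = 2 tan 125° / (1 - tan²125°) = 2.747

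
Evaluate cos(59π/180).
cos(59π/180) = 0.515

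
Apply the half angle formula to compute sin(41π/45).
sin(41π/45) = √((1 - cos 82π/45)/2) = 0.2756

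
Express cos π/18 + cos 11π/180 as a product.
cos π/18 + cos 11π/180 = 2 cos(7π/120) cos(-π/360)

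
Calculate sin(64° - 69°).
sin(64° - 69°) = sin 64° cos 69° - cos 64° sin 69° = -0.08716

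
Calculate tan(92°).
tan(92°) = -28.64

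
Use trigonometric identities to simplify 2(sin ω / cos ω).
2(sin ω / cos ω) = 2(tan ω) (using Quotient identity)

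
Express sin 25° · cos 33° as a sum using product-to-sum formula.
sin 25° cos 33° = (1/2)[sin(25°+33°) + sin(25°-33°)]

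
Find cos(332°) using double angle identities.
cos(332°) = cos²166° - sin²166° = 0.8829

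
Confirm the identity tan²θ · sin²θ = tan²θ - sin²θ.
RHS = sin²θ/cos²θ - sin²θ = sin²θ(1/cos²θ - 1) = sin²θ · (1 - cos²θ)/cos²θ = sin²θ · sin²θ/cos²θ = sin²θ · tan²θ = LHS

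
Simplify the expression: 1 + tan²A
1 + tan²A = sec²A (using Pythagorean identity)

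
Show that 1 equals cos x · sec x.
RHS = cos x · (1/cos x) = 1 = LHS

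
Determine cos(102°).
cos(102°) = -0.2079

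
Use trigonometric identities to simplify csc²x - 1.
csc²x - 1 = cot²x (using Pythagorean identity)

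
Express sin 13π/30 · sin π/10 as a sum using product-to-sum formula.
sin 13π/30 sin π/10 = (1/2)[cos(13π/30-π/10) - cos(13π/30+π/10)]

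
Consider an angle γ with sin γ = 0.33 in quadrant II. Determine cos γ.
cos γ = ±√(1 - sin²γ) = -0.944 (negative in QII)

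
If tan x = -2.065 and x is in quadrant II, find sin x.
sin x = 0.9 (using tan²x + 1 = sec²x)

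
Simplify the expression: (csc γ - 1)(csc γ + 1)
(csc γ - 1)(csc γ + 1) = cot²γ (using Diff. of squares)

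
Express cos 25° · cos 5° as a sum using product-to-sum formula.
cos 25° cos 5° = (1/2)[cos(25°-5°) + cos(25°+5°)]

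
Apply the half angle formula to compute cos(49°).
cos(49°) = √((1 + cos 98°)/2) = 0.6561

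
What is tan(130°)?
tan(130°) = -1.192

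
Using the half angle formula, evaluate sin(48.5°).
sin(48.5°) = √((1 - cos 97°)/2) = 0.749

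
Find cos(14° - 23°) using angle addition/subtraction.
cos(14° - 23°) = cos 14° cos 23° + sin 14° sin 23° = 0.9877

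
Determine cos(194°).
cos(194°) = -0.9703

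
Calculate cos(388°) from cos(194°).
cos(388°) = 2cos²194° - 1 = 0.8829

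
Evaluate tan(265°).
tan(265°) = 11.43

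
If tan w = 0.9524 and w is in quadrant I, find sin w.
sin w = 0.6897 (using tan²w + 1 = sec²w)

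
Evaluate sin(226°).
sin(226°) = -0.7193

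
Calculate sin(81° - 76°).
sin(81° - 76°) = sin 81° cos 76° - cos 81° sin 76° = 0.08716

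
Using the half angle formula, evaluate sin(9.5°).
sin(9.5°) = √((1 - cos 19°)/2) = 0.165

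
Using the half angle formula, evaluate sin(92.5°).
sin(92.5°) = √((1 - cos 185°)/2) = 0.999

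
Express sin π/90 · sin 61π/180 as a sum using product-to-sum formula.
sin π/90 sin 61π/180 = (1/2)[cos(π/90-61π/180) - cos(π/90+61π/180)]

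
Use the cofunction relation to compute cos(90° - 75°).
cos(90° - 75°) = sin(75°) = (√6+√2)/4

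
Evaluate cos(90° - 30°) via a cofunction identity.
cos(90° - 30°) = sin(30°) = 1/2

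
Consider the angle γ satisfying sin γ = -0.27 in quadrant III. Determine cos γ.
cos γ = ±√(1 - sin²γ) = -0.9629 (negative in QIII)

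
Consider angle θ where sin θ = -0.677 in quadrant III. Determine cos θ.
cos θ = ±√(1 - sin²θ) = -0.736 (negative in QIII)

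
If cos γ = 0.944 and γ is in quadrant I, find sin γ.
sin γ = 0.3299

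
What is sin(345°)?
sin(345°) = -(√6-√2)/4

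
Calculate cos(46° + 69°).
cos(46° + 69°) = cos 46° cos 69° - sin 46° sin 69° = -0.4226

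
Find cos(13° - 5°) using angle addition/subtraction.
cos(13° - 5°) = cos 13° cos 5° + sin 13° sin 5° = 0.9903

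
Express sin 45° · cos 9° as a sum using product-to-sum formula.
sin 45° cos 9° = (1/2)[sin(45°+9°) + sin(45°-9°)]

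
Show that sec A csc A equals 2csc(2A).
RHS = 2/sin(2A) = 2/(2 sin A cos A) = 1/(sin A cos A) = (1/cos A)(1/sin A) = sec A csc A = LHS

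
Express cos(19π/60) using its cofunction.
cos(19π/60) = sin(π/2 - 19π/60) = sin(11π/60)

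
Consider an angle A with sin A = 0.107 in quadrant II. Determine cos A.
cos A = ±√(1 - sin²A) = -0.9943 (negative in QII)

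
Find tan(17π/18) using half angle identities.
tan(17π/18) = sin 17π/9 / (1 + cos 17π/9) = -0.1763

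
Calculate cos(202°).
cos(202°) = -0.9272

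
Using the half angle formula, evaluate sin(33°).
sin(33°) = √((1 - cos 66°)/2) = 0.5446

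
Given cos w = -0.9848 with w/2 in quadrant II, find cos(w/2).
cos(w/2) = ±√((1 + cos w)/2); negative since w/2 ∈ QII, so cos(w/2) = -0.08718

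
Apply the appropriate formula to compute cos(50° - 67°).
cos(50° - 67°) = cos 50° cos 67° + sin 50° sin 67° = 0.9563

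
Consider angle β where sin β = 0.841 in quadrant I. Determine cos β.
cos β = √(1 - sin²β) = 0.541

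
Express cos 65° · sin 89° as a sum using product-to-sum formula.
cos 65° sin 89° = (1/2)[sin(65°+89°) - sin(65°-89°)]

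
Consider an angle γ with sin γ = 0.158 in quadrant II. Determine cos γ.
cos γ = ±√(1 - sin²γ) = -0.9874 (negative in QII)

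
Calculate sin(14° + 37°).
sin(14° + 37°) = sin 14° cos 37° + cos 14° sin 37° = 0.7771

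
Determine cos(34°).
cos(34°) = 0.829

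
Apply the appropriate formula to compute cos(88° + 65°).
cos(88° + 65°) = cos 88° cos 65° - sin 88° sin 65° = -0.891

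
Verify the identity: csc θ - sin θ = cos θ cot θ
LHS = 1/sin θ - sin θ = (1 - sin²θ)/sin θ = cos²θ/sin θ = cos θ · (cos θ/sin θ) = cos θ cot θ = RHS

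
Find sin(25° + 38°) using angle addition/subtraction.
sin(25° + 38°) = sin 25° cos 38° + cos 25° sin 38° = 0.891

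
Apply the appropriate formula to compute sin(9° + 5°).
sin(9° + 5°) = sin 9° cos 5° + cos 9° sin 5° = 0.2419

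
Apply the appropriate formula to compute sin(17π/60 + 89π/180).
sin(17π/60 + 89π/180) = sin 17π/60 cos 89π/180 + cos 17π/60 sin 89π/180 = 0.6428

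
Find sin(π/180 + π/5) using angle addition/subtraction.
sin(π/180 + π/5) = sin π/180 cos π/5 + cos π/180 sin π/5 = 0.6018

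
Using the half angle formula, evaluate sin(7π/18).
sin(7π/18) = √((1 - cos 7π/9)/2) = 0.9397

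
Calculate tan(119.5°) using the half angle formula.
tan(119.5°) = sin 239° / (1 + cos 239°) = -1.767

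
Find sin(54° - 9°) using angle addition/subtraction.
sin(54° - 9°) = sin 54° cos 9° - cos 54° sin 9° = √2/2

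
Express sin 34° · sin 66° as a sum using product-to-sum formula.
sin 34° sin 66° = (1/2)[cos(34°-66°) - cos(34°+66°)]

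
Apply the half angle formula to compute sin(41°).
sin(41°) = √((1 - cos 82°)/2) = 0.6561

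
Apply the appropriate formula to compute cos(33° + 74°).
cos(33° + 74°) = cos 33° cos 74° - sin 33° sin 74° = -0.2924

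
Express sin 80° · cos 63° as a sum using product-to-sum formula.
sin 80° cos 63° = (1/2)[sin(80°+63°) + sin(80°-63°)]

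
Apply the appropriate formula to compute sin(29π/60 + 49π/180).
sin(29π/60 + 49π/180) = sin 29π/60 cos 49π/180 + cos 29π/60 sin 49π/180 = 0.6947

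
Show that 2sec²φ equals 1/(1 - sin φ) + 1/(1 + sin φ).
RHS = [(1 + sin φ) + (1 - sin φ)] / [(1 - sin φ)(1 + sin φ)] = 2/(1 - sin²φ) = 2/cos²φ = 2sec²φ = LHS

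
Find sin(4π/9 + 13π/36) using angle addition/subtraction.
sin(4π/9 + 13π/36) = sin 4π/9 cos 13π/36 + cos 4π/9 sin 13π/36 = 0.5736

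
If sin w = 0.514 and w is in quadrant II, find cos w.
cos w = -0.8578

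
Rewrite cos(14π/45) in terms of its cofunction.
cos(14π/45) = sin(π/2 - 14π/45) = sin(17π/90)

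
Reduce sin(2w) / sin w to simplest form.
sin(2w) / sin w = 2 cos w (using Double angle)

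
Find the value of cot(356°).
cot(356°) = -14.3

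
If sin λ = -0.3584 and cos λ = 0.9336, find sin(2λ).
sin(2λ) = 2 sin λ cos λ = -0.6692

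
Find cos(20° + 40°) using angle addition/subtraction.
cos(20° + 40°) = cos 20° cos 40° - sin 20° sin 40° = 1/2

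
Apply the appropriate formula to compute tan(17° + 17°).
tan(17° + 17°) = (tan 17° + tan 17°)/(1 - tan 17° tan 17°) = 0.6745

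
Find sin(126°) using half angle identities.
sin(126°) = √((1 - cos 252°)/2) = 0.809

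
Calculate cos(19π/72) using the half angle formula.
cos(19π/72) = √((1 + cos 19π/36)/2) = 0.6756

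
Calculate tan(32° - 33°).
tan(32° - 33°) = (tan 32° - tan 33°)/(1 + tan 32° tan 33°) = -0.01746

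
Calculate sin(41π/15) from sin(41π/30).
sin(41π/15) = 2 sin 41π/30 cos 41π/30 = 0.7431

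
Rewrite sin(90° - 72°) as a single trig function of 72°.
sin(90° - 72°) = cos(72°)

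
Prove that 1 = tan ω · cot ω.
RHS = (sin ω/cos ω) · (cos ω/sin ω) = 1 = LHS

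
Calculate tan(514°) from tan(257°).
tan(514°) = 2 tan 257° / (1 - tan²257°) = -0.4877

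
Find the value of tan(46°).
tan(46°) = 1.036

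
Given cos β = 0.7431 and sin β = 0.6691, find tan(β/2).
tan(β/2) = sin β / (1 + cos β) = 0.3839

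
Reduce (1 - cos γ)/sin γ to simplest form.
(1 - cos γ)/sin γ = tan(γ/2) (using Half angle)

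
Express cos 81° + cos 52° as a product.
cos 81° + cos 52° = 2 cos(66.5°) cos(14.5°)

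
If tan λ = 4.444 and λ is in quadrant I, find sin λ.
sin λ = 0.9756 (using tan²λ + 1 = sec²λ)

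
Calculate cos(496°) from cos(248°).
cos(496°) = cos²248° - sin²248° = -0.7193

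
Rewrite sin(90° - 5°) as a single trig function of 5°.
sin(90° - 5°) = cos(5°)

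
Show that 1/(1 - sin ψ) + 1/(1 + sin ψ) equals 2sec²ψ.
LHS = [(1 + sin ψ) + (1 - sin ψ)] / [(1 - sin ψ)(1 + sin ψ)] = 2/(1 - sin²ψ) = 2/cos²ψ = 2sec²ψ = RHS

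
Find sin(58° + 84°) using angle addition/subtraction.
sin(58° + 84°) = sin 58° cos 84° + cos 58° sin 84° = 0.6157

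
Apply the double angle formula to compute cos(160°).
cos(160°) = cos²80° - sin²80° = -0.9397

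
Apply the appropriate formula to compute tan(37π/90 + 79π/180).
tan(37π/90 + 79π/180) = (tan 37π/90 + tan 79π/180)/(1 - tan 37π/90 tan 79π/180) = -0.5095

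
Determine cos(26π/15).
cos(26π/15) = 0.6691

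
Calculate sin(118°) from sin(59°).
sin(118°) = 2 sin 59° cos 59° = 0.8829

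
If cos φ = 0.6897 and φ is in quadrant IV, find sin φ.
sin φ = -0.7241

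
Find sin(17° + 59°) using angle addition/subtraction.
sin(17° + 59°) = sin 17° cos 59° + cos 17° sin 59° = 0.9703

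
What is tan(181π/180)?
tan(181π/180) = 0.01746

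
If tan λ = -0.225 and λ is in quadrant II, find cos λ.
cos λ = -0.9756 (using tan²λ + 1 = sec²λ)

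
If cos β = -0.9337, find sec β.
sec β = 1/cos β = -1.071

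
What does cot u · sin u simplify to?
cot u · sin u = cos u (using Quotient identity)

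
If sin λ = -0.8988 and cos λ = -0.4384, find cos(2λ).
cos(2λ) = cos²λ - sin²λ = -0.6156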